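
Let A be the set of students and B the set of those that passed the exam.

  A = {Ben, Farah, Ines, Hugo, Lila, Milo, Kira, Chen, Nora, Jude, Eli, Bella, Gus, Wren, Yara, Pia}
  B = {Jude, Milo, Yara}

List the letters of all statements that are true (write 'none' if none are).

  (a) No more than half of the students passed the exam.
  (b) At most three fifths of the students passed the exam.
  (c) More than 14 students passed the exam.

|A| = 16, |A ∩ B| = 3, |A ∖ B| = 13.
(a) |A ∩ B| ≤ |A ∖ B|: holds.
(b) |A ∩ B| / |A| ≤ 3/5: holds.
(c) |A ∩ B| > 14: fails.

(a), (b)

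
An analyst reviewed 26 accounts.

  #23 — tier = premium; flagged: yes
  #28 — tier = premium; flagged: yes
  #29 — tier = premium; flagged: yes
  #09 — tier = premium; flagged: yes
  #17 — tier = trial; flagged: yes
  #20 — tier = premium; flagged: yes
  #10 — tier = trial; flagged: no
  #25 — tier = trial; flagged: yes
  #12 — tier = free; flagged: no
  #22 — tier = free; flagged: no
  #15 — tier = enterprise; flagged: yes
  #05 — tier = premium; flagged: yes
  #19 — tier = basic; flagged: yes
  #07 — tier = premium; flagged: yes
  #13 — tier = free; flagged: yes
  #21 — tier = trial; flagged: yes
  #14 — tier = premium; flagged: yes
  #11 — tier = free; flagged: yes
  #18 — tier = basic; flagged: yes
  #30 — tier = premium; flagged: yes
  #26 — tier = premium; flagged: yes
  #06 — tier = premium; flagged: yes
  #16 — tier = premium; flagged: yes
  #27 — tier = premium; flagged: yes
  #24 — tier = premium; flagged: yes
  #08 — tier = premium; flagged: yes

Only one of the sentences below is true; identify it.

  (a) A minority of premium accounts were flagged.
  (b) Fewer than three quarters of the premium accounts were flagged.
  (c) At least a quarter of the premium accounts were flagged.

(c)

|A| = 15, |A ∩ B| = 15, |A ∖ B| = 0.
(a) requires |A ∩ B| < |A ∖ B|: false.
(b) requires |A ∩ B| / |A| < 3/4: false.
(c) requires |A ∩ B| / |A| ≥ 1/4: true.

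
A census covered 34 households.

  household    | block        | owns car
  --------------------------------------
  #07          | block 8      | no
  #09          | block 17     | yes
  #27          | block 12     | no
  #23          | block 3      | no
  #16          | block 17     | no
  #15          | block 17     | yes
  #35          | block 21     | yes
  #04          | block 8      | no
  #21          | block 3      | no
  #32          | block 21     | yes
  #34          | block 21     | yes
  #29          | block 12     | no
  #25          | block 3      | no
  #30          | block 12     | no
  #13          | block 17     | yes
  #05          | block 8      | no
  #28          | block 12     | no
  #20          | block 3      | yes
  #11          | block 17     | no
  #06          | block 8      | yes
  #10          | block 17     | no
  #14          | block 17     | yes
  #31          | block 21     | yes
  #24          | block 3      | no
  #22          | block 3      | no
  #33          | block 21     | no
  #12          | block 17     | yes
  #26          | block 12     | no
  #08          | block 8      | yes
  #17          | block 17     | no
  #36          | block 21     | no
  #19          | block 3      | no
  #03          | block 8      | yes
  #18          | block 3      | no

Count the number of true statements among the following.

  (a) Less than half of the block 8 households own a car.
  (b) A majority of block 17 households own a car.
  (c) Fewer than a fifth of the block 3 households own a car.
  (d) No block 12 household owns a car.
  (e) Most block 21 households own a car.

(a) block 8: |A| = 6, |A ∩ B| = 3; needs |A ∩ B| < |A ∖ B| — false.
(b) block 17: |A| = 9, |A ∩ B| = 5; needs |A ∩ B| > |A ∖ B| — true.
(c) block 3: |A| = 8, |A ∩ B| = 1; needs |A ∩ B| / |A| < 1/5 — true.
(d) block 12: |A| = 5, |A ∩ B| = 0; needs A ∩ B = ∅ (|A ∩ B| = 0) — true.
(e) block 21: |A| = 6, |A ∩ B| = 4; needs |A ∩ B| > |A ∖ B| — true.

4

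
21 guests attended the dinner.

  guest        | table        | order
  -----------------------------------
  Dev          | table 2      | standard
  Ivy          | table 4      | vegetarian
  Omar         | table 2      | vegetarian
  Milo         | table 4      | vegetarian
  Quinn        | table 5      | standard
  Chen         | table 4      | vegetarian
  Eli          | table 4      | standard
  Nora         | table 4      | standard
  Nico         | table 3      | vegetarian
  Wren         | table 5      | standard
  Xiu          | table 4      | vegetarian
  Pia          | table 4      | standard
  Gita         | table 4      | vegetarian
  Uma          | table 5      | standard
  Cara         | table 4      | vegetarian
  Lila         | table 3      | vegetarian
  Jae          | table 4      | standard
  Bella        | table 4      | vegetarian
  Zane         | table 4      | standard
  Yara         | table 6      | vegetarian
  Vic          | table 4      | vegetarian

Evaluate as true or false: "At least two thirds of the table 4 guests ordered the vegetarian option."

False

'At least two thirds of the table 4 guests ordered the vegetarian option' holds iff |A ∩ B| / |A| ≥ 2/3.
A (the restrictor) = {Ivy, Milo, Chen, Eli, Nora, Xiu, Pia, Gita, Cara, Jae, Bella, Zane, Vic}, |A| = 13.
A ∩ B = {Ivy, Milo, Chen, Xiu, Gita, Cara, Bella, Vic}, so |A ∩ B| = 8.
A ∖ B = {Eli, Nora, Pia, Jae, Zane}, so |A ∖ B| = 5.
|A ∩ B|/|A| = 8/13, so the statement is false.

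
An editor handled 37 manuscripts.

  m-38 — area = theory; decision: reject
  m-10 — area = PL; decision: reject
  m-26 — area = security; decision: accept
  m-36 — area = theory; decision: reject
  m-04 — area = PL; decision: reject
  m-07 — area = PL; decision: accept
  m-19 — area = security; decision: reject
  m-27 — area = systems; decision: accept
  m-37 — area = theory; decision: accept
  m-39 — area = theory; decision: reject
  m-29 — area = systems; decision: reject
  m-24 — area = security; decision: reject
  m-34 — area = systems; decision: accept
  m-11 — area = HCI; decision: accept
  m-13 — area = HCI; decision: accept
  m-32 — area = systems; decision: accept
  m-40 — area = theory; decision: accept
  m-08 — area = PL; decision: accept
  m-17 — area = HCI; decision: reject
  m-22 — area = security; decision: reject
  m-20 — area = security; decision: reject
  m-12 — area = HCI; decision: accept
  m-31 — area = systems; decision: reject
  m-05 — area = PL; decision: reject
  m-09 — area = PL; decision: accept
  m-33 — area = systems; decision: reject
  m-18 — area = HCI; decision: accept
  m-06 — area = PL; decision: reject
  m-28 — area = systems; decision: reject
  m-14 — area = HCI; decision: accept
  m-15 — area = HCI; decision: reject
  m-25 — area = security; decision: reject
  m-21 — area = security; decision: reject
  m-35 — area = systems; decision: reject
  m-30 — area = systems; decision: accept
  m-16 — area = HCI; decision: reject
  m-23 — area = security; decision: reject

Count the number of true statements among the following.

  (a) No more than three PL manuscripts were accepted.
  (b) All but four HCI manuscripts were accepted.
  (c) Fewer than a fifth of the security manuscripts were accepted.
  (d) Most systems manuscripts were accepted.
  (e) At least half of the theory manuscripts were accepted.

2

(a) PL: |A| = 7, |A ∩ B| = 3; needs |A ∩ B| ≤ 3 — true.
(b) HCI: |A| = 8, |A ∩ B| = 5; needs |A ∖ B| = 4 — false.
(c) security: |A| = 8, |A ∩ B| = 1; needs |A ∩ B| / |A| < 1/5 — true.
(d) systems: |A| = 9, |A ∩ B| = 4; needs |A ∩ B| > |A ∖ B| — false.
(e) theory: |A| = 5, |A ∩ B| = 2; needs |A ∩ B| ≥ |A ∖ B| — false.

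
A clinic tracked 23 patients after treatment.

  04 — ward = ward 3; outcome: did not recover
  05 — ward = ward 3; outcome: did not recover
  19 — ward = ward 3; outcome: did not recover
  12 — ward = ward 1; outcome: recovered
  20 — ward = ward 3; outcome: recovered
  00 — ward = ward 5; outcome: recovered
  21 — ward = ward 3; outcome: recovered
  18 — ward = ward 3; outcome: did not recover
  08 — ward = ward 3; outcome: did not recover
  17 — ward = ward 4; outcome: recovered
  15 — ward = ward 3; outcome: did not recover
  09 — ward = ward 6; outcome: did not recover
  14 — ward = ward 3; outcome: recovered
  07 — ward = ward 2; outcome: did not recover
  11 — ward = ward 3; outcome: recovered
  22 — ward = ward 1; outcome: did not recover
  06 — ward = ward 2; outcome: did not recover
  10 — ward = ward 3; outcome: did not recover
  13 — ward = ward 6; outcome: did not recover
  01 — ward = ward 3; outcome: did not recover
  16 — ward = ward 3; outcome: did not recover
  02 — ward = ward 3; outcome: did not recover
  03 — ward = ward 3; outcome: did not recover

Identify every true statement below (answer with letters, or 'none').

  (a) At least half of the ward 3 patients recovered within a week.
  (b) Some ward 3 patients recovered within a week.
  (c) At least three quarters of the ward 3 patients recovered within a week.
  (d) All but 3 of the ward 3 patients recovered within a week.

(b)

|A| = 15, |A ∩ B| = 4, |A ∖ B| = 11.
(a) |A ∩ B| ≥ |A ∖ B|: fails.
(b) A ∩ B ≠ ∅ (|A ∩ B| ≥ 1): holds.
(c) |A ∩ B| / |A| ≥ 3/4: fails.
(d) |A ∖ B| = 3: fails.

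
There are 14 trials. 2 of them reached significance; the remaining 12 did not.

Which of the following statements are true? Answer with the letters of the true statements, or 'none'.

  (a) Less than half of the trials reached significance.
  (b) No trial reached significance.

(a)

|A| = 14, |A ∩ B| = 2, |A ∖ B| = 12.
(a) |A ∩ B| < |A ∖ B|: holds.
(b) A ∩ B = ∅ (|A ∩ B| = 0): fails.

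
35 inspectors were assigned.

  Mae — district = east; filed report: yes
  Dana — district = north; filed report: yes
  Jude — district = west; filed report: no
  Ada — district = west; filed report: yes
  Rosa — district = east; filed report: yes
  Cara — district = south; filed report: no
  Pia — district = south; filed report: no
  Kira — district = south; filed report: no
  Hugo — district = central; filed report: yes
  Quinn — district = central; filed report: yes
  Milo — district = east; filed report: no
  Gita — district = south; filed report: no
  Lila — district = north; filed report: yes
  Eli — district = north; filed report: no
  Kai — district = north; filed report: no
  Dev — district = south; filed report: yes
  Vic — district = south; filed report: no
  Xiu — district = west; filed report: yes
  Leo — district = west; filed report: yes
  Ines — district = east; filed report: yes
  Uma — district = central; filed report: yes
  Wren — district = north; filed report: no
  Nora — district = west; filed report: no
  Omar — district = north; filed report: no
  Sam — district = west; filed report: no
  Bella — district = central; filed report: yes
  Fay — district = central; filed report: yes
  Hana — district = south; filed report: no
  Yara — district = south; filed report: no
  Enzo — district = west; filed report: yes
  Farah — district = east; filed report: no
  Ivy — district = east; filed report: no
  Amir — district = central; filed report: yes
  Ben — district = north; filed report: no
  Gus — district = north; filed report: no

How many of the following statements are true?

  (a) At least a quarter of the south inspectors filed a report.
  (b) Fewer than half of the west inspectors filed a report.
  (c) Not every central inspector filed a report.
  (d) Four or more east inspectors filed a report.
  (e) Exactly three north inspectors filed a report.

(a) south: |A| = 8, |A ∩ B| = 1; needs |A ∩ B| / |A| ≥ 1/4 — false.
(b) west: |A| = 7, |A ∩ B| = 4; needs |A ∩ B| < |A ∖ B| — false.
(c) central: |A| = 6, |A ∩ B| = 6; needs A ⊄ B (|A ∖ B| ≥ 1) — false.
(d) east: |A| = 6, |A ∩ B| = 3; needs |A ∩ B| ≥ 4 — false.
(e) north: |A| = 8, |A ∩ B| = 2; needs |A ∩ B| = 3 — false.

0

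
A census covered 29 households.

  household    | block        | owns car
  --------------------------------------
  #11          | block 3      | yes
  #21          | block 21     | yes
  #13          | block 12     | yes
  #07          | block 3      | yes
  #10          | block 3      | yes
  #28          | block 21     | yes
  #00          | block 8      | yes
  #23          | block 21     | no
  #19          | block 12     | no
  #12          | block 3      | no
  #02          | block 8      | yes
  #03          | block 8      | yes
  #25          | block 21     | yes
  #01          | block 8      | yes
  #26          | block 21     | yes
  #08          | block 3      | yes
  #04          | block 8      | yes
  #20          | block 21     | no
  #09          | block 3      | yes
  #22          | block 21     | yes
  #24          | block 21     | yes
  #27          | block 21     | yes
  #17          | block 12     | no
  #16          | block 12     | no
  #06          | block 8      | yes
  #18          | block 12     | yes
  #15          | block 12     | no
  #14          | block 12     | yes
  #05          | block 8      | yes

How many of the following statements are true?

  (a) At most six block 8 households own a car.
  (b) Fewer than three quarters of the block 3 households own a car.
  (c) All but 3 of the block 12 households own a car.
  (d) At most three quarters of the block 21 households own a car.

0

(a) block 8: |A| = 7, |A ∩ B| = 7; needs |A ∩ B| ≤ 6 — false.
(b) block 3: |A| = 6, |A ∩ B| = 5; needs |A ∩ B| / |A| < 3/4 — false.
(c) block 12: |A| = 7, |A ∩ B| = 3; needs |A ∖ B| = 3 — false.
(d) block 21: |A| = 9, |A ∩ B| = 7; needs |A ∩ B| / |A| ≤ 3/4 — false.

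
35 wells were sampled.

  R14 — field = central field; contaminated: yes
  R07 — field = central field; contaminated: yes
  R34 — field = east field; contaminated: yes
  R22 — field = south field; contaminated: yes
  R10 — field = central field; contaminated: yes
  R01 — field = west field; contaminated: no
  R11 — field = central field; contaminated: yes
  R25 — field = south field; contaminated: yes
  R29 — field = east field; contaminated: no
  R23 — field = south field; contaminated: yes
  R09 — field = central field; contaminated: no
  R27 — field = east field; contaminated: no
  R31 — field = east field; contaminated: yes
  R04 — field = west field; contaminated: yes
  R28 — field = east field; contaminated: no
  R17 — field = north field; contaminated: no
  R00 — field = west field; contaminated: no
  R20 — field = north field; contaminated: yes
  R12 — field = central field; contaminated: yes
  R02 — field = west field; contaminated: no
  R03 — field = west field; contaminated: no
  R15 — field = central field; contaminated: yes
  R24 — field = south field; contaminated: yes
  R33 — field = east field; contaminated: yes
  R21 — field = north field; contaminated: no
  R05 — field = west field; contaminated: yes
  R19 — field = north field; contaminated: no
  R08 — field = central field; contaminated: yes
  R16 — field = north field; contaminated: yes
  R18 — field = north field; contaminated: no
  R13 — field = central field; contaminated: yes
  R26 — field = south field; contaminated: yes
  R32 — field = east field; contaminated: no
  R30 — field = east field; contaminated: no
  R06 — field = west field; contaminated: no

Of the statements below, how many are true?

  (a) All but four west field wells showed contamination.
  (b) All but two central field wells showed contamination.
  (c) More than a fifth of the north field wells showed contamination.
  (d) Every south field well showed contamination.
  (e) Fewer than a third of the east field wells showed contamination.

2

(a) west field: |A| = 7, |A ∩ B| = 2; needs |A ∖ B| = 4 — false.
(b) central field: |A| = 9, |A ∩ B| = 8; needs |A ∖ B| = 2 — false.
(c) north field: |A| = 6, |A ∩ B| = 2; needs |A ∩ B| / |A| > 1/5 — true.
(d) south field: |A| = 5, |A ∩ B| = 5; needs A ⊆ B, i.e. every element of A is in B (|A ∖ B| = 0) — true.
(e) east field: |A| = 8, |A ∩ B| = 3; needs |A ∩ B| / |A| < 1/3 — false.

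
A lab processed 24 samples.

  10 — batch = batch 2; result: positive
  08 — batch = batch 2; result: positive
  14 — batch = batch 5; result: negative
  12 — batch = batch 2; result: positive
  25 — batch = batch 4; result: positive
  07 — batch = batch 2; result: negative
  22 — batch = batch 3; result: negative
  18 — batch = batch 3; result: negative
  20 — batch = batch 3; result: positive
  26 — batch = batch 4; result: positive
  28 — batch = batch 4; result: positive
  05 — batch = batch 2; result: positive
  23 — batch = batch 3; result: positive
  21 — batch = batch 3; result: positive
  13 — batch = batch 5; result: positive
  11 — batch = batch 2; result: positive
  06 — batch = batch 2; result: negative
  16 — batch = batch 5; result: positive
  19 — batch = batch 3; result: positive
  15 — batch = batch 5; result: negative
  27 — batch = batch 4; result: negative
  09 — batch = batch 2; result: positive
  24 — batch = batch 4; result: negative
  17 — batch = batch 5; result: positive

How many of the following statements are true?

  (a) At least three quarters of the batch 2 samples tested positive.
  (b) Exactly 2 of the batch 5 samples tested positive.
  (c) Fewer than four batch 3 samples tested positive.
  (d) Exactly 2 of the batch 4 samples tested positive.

1

(a) batch 2: |A| = 8, |A ∩ B| = 6; needs |A ∩ B| / |A| ≥ 3/4 — true.
(b) batch 5: |A| = 5, |A ∩ B| = 3; needs |A ∩ B| = 2 — false.
(c) batch 3: |A| = 6, |A ∩ B| = 4; needs |A ∩ B| < 4 — false.
(d) batch 4: |A| = 5, |A ∩ B| = 3; needs |A ∩ B| = 2 — false.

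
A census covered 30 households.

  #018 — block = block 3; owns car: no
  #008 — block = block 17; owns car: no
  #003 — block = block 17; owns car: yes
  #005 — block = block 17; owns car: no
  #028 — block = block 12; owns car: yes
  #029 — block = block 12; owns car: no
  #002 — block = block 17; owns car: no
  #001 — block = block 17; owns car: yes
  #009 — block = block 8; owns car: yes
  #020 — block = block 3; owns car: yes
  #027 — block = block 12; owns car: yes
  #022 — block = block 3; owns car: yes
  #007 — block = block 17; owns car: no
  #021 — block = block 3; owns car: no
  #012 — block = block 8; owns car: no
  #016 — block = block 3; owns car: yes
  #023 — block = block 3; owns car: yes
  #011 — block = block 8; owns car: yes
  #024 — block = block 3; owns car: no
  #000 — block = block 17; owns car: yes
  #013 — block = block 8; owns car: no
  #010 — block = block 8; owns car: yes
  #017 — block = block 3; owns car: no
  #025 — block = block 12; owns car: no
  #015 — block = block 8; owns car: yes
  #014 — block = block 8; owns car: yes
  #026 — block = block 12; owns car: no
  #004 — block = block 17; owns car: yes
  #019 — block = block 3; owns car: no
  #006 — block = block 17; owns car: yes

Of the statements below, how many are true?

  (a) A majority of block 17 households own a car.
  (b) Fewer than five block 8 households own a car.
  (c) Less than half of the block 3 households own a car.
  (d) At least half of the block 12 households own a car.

(a) block 17: |A| = 9, |A ∩ B| = 5; needs |A ∩ B| > |A ∖ B| — true.
(b) block 8: |A| = 7, |A ∩ B| = 5; needs |A ∩ B| < 5 — false.
(c) block 3: |A| = 9, |A ∩ B| = 4; needs |A ∩ B| < |A ∖ B| — true.
(d) block 12: |A| = 5, |A ∩ B| = 2; needs |A ∩ B| ≥ |A ∖ B| — false.

2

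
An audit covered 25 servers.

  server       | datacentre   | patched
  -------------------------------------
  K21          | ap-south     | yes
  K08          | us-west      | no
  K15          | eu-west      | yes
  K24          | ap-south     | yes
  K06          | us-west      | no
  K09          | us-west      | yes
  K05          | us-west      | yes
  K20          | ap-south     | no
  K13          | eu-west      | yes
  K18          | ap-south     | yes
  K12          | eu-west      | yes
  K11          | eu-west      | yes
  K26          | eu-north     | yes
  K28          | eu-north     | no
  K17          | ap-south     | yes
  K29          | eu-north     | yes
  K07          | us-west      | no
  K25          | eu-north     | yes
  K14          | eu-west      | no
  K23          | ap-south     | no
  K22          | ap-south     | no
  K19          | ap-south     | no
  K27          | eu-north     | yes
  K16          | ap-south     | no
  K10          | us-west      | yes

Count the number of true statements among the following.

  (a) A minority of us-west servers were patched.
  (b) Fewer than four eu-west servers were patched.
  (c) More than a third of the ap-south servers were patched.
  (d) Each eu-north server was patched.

(a) us-west: |A| = 6, |A ∩ B| = 3; needs |A ∩ B| < |A ∖ B| — false.
(b) eu-west: |A| = 5, |A ∩ B| = 4; needs |A ∩ B| < 4 — false.
(c) ap-south: |A| = 9, |A ∩ B| = 4; needs |A ∩ B| / |A| > 1/3 — true.
(d) eu-north: |A| = 5, |A ∩ B| = 4; needs A ⊆ B, i.e. every element of A is in B (|A ∖ B| = 0) — false.

1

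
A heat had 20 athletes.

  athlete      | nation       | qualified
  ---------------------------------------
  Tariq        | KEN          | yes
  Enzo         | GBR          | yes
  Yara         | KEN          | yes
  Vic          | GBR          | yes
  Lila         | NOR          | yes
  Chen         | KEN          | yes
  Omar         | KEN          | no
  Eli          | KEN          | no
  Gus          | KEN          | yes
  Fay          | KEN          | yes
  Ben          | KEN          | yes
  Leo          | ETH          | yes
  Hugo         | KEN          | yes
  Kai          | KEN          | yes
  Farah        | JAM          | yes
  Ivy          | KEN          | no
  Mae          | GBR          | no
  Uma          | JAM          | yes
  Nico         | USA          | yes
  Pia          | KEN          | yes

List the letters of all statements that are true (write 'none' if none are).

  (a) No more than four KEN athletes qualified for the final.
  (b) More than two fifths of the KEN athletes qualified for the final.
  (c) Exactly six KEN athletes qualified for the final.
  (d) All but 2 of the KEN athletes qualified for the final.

|A| = 12, |A ∩ B| = 9, |A ∖ B| = 3.
(a) |A ∩ B| ≤ 4: fails.
(b) |A ∩ B| / |A| > 2/5: holds.
(c) |A ∩ B| = 6: fails.
(d) |A ∖ B| = 2: fails.

(b)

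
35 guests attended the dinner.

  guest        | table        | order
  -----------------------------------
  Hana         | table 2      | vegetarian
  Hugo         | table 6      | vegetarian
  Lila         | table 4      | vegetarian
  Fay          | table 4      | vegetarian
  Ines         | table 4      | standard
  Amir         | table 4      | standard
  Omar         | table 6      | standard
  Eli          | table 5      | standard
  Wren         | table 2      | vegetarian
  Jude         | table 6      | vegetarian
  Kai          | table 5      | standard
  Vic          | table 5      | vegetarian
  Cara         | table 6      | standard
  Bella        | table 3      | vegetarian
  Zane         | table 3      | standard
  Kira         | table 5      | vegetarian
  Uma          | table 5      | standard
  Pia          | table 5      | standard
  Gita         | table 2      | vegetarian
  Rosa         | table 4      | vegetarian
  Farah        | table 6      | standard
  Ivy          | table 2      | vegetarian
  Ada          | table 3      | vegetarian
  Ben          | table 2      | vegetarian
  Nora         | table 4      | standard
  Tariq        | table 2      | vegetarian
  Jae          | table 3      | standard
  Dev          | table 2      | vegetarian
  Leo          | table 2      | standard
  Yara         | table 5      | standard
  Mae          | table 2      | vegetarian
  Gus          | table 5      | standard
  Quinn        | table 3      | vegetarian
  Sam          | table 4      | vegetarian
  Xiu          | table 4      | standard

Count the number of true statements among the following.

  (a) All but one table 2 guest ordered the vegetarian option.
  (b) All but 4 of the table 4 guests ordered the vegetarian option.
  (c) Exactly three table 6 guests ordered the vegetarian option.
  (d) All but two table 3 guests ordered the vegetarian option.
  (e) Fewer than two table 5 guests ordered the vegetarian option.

3

(a) table 2: |A| = 9, |A ∩ B| = 8; needs |A ∖ B| = 1 — true.
(b) table 4: |A| = 8, |A ∩ B| = 4; needs |A ∖ B| = 4 — true.
(c) table 6: |A| = 5, |A ∩ B| = 2; needs |A ∩ B| = 3 — false.
(d) table 3: |A| = 5, |A ∩ B| = 3; needs |A ∖ B| = 2 — true.
(e) table 5: |A| = 8, |A ∩ B| = 2; needs |A ∩ B| < 2 — false.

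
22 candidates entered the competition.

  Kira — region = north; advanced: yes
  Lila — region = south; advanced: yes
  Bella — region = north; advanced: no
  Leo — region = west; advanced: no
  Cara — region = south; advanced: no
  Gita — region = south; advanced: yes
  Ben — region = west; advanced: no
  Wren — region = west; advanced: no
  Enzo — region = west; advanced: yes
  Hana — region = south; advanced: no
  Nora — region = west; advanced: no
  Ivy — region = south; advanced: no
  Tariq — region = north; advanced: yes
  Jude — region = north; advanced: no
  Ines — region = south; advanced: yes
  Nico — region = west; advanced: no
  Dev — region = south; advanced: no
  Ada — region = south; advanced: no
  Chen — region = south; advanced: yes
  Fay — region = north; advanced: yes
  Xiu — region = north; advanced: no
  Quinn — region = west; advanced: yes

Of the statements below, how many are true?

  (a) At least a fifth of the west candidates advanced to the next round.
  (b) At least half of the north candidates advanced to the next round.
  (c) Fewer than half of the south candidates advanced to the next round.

3

(a) west: |A| = 7, |A ∩ B| = 2; needs |A ∩ B| / |A| ≥ 1/5 — true.
(b) north: |A| = 6, |A ∩ B| = 3; needs |A ∩ B| ≥ |A ∖ B| — true.
(c) south: |A| = 9, |A ∩ B| = 4; needs |A ∩ B| < |A ∖ B| — true.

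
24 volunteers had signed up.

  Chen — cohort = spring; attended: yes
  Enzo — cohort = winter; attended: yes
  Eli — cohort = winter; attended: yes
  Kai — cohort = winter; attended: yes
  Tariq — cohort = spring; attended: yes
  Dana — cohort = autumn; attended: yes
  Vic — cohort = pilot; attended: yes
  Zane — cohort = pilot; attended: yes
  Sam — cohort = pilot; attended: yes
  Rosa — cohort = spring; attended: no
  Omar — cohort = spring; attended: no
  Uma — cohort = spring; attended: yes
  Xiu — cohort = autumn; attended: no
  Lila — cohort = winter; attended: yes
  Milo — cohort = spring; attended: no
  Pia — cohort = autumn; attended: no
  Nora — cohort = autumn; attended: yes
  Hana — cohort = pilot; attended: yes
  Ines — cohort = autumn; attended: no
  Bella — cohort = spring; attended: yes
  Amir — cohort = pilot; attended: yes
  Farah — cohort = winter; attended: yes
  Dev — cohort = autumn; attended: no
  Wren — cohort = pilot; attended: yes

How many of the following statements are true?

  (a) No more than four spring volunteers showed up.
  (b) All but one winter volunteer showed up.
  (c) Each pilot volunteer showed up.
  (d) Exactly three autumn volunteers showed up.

(a) spring: |A| = 7, |A ∩ B| = 4; needs |A ∩ B| ≤ 4 — true.
(b) winter: |A| = 5, |A ∩ B| = 5; needs |A ∖ B| = 1 — false.
(c) pilot: |A| = 6, |A ∩ B| = 6; needs A ⊆ B, i.e. every element of A is in B (|A ∖ B| = 0) — true.
(d) autumn: |A| = 6, |A ∩ B| = 2; needs |A ∩ B| = 3 — false.

2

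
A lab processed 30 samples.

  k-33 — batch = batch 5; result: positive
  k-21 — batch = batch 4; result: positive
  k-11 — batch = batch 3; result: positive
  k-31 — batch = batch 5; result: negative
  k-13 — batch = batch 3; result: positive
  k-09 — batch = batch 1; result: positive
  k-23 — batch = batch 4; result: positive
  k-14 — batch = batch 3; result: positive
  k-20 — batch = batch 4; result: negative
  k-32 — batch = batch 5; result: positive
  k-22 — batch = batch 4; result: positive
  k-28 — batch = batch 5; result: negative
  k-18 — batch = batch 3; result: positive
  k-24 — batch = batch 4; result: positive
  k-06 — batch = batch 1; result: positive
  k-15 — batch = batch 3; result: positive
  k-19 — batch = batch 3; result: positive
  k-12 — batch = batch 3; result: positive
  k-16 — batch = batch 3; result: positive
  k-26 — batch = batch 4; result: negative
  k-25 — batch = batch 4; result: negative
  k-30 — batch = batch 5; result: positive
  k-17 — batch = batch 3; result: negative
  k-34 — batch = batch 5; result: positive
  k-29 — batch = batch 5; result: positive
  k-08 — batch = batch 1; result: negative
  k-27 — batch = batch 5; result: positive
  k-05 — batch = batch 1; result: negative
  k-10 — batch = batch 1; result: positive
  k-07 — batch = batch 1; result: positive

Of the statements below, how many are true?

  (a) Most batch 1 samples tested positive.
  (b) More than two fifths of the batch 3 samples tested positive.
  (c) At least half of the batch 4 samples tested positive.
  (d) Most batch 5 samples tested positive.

4

(a) batch 1: |A| = 6, |A ∩ B| = 4; needs |A ∩ B| > |A ∖ B| — true.
(b) batch 3: |A| = 9, |A ∩ B| = 8; needs |A ∩ B| / |A| > 2/5 — true.
(c) batch 4: |A| = 7, |A ∩ B| = 4; needs |A ∩ B| ≥ |A ∖ B| — true.
(d) batch 5: |A| = 8, |A ∩ B| = 6; needs |A ∩ B| > |A ∖ B| — true.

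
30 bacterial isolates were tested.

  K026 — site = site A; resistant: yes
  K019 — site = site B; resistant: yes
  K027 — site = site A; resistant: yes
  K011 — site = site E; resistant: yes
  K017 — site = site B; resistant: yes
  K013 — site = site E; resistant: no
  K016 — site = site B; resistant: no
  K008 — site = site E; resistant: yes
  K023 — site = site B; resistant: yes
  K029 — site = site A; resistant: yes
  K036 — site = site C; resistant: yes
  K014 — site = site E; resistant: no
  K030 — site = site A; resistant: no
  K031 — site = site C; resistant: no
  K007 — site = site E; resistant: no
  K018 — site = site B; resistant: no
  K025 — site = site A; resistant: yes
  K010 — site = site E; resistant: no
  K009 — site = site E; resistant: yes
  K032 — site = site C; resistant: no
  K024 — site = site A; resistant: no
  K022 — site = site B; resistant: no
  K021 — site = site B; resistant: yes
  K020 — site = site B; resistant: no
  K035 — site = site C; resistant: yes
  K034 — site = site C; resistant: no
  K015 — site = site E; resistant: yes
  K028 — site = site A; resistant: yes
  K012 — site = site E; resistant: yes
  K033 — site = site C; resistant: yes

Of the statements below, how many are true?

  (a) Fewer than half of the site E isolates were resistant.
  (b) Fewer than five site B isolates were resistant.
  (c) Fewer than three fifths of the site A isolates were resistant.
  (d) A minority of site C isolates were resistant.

(a) site E: |A| = 9, |A ∩ B| = 5; needs |A ∩ B| < |A ∖ B| — false.
(b) site B: |A| = 8, |A ∩ B| = 4; needs |A ∩ B| < 5 — true.
(c) site A: |A| = 7, |A ∩ B| = 5; needs |A ∩ B| / |A| < 3/5 — false.
(d) site C: |A| = 6, |A ∩ B| = 3; needs |A ∩ B| < |A ∖ B| — false.

1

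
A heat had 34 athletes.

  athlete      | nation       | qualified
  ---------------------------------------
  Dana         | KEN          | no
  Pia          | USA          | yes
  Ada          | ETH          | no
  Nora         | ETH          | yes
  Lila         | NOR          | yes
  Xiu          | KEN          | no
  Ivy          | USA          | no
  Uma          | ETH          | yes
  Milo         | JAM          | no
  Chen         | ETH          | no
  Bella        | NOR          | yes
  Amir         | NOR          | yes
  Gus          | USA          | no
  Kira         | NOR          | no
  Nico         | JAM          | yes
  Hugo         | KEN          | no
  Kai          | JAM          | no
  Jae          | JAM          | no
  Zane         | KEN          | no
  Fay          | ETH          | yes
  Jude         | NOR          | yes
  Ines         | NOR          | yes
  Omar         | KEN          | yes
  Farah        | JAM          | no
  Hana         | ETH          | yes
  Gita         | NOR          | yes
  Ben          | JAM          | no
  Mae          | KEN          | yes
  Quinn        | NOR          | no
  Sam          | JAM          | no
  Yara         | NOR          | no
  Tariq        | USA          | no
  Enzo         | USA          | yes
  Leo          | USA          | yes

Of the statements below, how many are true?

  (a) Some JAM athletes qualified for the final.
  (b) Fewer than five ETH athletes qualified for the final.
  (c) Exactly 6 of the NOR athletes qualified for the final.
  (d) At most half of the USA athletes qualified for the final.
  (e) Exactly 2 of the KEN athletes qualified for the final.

5

(a) JAM: |A| = 7, |A ∩ B| = 1; needs A ∩ B ≠ ∅ (|A ∩ B| ≥ 1) — true.
(b) ETH: |A| = 6, |A ∩ B| = 4; needs |A ∩ B| < 5 — true.
(c) NOR: |A| = 9, |A ∩ B| = 6; needs |A ∩ B| = 6 — true.
(d) USA: |A| = 6, |A ∩ B| = 3; needs |A ∩ B| ≤ |A ∖ B| — true.
(e) KEN: |A| = 6, |A ∩ B| = 2; needs |A ∩ B| = 2 — true.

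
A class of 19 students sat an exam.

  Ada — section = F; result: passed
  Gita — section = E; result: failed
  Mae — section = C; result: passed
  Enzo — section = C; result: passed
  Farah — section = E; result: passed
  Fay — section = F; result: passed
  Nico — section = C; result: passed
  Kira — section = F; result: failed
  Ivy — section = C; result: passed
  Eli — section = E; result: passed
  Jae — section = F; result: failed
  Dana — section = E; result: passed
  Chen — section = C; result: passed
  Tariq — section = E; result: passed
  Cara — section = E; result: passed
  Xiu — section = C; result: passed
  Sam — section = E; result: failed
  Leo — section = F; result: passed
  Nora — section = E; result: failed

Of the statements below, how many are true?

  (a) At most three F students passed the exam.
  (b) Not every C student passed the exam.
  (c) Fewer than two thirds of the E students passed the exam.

2

(a) F: |A| = 5, |A ∩ B| = 3; needs |A ∩ B| ≤ 3 — true.
(b) C: |A| = 6, |A ∩ B| = 6; needs A ⊄ B (|A ∖ B| ≥ 1) — false.
(c) E: |A| = 8, |A ∩ B| = 5; needs |A ∩ B| / |A| < 2/3 — true.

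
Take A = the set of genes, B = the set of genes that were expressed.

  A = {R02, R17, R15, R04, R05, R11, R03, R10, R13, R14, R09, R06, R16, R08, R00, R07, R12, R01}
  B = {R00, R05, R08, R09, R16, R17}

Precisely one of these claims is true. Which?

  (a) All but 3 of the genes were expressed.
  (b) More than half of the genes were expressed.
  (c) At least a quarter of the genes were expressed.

|A| = 18, |A ∩ B| = 6, |A ∖ B| = 12.
(a) requires |A ∖ B| = 3: false.
(b) requires |A ∩ B| > |A ∖ B|: false.
(c) requires |A ∩ B| / |A| ≥ 1/4: true.

(c)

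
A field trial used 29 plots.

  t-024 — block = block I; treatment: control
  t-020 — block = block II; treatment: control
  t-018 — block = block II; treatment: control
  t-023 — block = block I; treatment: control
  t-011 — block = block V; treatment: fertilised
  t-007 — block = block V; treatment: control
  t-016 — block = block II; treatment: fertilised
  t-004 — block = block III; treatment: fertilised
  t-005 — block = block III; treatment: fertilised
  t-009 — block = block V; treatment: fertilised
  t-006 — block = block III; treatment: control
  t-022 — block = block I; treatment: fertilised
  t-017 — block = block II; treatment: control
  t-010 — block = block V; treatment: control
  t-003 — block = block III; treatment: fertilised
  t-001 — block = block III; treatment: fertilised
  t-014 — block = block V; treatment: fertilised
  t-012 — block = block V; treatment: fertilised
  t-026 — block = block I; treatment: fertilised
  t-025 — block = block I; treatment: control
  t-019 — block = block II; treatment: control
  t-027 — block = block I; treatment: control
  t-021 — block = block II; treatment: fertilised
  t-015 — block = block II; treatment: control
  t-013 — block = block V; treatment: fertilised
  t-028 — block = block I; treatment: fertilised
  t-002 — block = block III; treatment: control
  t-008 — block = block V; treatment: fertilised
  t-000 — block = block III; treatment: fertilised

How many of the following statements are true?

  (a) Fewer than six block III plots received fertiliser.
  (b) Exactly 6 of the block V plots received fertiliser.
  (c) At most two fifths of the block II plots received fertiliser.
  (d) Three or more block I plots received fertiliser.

4

(a) block III: |A| = 7, |A ∩ B| = 5; needs |A ∩ B| < 6 — true.
(b) block V: |A| = 8, |A ∩ B| = 6; needs |A ∩ B| = 6 — true.
(c) block II: |A| = 7, |A ∩ B| = 2; needs |A ∩ B| / |A| ≤ 2/5 — true.
(d) block I: |A| = 7, |A ∩ B| = 3; needs |A ∩ B| ≥ 3 — true.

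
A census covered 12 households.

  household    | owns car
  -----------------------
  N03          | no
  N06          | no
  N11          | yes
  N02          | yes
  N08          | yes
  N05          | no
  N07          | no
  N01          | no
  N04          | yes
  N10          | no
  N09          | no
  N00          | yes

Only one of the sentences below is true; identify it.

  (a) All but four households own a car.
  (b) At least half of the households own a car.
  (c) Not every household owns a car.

|A| = 12, |A ∩ B| = 5, |A ∖ B| = 7.
(a) requires |A ∖ B| = 4: false.
(b) requires |A ∩ B| ≥ |A ∖ B|: false.
(c) requires A ⊄ B (|A ∖ B| ≥ 1): true.

(c)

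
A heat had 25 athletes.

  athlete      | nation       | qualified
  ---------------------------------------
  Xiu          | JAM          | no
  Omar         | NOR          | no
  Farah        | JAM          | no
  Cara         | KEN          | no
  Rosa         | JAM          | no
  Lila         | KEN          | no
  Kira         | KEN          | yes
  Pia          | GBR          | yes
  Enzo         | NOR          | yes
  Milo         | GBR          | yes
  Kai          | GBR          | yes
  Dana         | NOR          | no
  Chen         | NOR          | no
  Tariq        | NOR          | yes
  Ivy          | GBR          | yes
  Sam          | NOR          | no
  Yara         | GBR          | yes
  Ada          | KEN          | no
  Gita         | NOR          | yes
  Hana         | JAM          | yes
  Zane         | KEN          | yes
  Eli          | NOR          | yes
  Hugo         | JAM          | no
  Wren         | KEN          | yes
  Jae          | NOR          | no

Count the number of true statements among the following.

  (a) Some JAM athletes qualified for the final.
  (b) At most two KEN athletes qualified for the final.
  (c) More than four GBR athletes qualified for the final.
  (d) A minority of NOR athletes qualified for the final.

3

(a) JAM: |A| = 5, |A ∩ B| = 1; needs A ∩ B ≠ ∅ (|A ∩ B| ≥ 1) — true.
(b) KEN: |A| = 6, |A ∩ B| = 3; needs |A ∩ B| ≤ 2 — false.
(c) GBR: |A| = 5, |A ∩ B| = 5; needs |A ∩ B| > 4 — true.
(d) NOR: |A| = 9, |A ∩ B| = 4; needs |A ∩ B| < |A ∖ B| — true.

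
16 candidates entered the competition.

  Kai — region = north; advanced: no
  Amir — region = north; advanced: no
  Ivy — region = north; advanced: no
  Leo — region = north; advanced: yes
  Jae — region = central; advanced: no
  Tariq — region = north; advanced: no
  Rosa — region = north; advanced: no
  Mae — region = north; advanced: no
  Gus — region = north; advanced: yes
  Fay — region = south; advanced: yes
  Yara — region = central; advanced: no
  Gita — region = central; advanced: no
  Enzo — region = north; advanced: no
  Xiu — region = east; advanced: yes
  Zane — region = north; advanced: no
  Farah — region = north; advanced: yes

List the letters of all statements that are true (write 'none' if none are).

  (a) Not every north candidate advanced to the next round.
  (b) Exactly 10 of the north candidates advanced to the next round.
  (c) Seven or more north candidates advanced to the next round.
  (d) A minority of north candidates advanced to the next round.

(a), (d)

|A| = 11, |A ∩ B| = 3, |A ∖ B| = 8.
(a) A ⊄ B (|A ∖ B| ≥ 1): holds.
(b) |A ∩ B| = 10: fails.
(c) |A ∩ B| ≥ 7: fails.
(d) |A ∩ B| < |A ∖ B|: holds.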